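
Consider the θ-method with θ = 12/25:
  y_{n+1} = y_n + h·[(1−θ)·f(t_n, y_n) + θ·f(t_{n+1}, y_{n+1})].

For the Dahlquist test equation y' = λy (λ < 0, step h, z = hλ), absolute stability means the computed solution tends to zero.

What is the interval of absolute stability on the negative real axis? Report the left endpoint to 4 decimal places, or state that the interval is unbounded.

Set f=λy, z=hλ:
  y_{n+1} = y_n + z·[13/25·y_n + 12/25·y_{n+1}] ⇒ (1 − 12/25z)y_{n+1} = (1 + 13/25z)y_n
  ⇒ R(z) = (1 + 13/25z)/(1 − 12/25z).

Boundary: |R(x)|=1, x<0.
x=-1.35: |R|=0.1808
R=−1: 1+13/25x = −1+12/25x ⇒ -1/25x=2 ⇒ x=2/(-1/25)=-50.0000
Confirm numerically:
  x=-43.294: |R|=0.98768 <1
  x=-39.010: |R|=0.97771 <1
  x=-26.105: |R|=0.92936 <1
  x=-20.179: |R|=0.88837 <1
  x=-50.580: |R|=1.00092 >1
  x=-50.446: |R|=1.00071 >1
Stable set (-50.0000, 0).

z∈(-50.0000,0).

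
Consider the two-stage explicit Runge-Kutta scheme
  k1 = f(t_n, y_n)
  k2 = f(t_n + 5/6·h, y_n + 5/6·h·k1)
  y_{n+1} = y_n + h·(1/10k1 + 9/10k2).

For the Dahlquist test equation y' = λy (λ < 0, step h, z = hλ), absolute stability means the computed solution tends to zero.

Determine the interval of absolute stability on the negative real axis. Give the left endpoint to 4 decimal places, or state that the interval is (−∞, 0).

z∈(-1.3333,0).

With y'=λy (z=hλ):
  k1=λy_n ⇒ h·k1=z·y_n;  k2=λ(1+5/6z)y_n ⇒ h·k2=z(1+5/6z)y_n
  y_{n+1}/y_n = 1 + 1/10z + 9/10z(1+5/6z) = 1 + z + 3/4z²
  so R(z) = 1 + z + 3/4z².

Boundary: |R(x)|=1, x<0.
x=-1.22: |R|=0.8963
R=1: x+3/4x²=0 ⇒ x=−4/3=-1.3333; min R=1−1/(4·3/4)=0.6667>−1
Confirm numerically:
  x=-1.186: |R|=0.86895 <1
  x=-0.775: |R|=0.67547 <1
  x=-0.705: |R|=0.66777 <1
  x=-1.854: |R|=1.72399 >1
  x=-1.500: |R|=1.18750 >1
So |R|<1 on (-1.3333, 0).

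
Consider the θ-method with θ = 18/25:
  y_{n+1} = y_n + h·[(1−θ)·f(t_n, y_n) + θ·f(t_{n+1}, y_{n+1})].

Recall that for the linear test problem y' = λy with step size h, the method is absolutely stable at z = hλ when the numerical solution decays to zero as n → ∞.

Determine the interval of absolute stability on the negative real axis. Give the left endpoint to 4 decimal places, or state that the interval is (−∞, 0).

interval (−∞, 0).

Set f=λy, z=hλ:
  y_{n+1} = y_n + z·[7/25·y_n + 18/25·y_{n+1}] ⇒ (1 − 18/25z)y_{n+1} = (1 + 7/25z)y_n
  so R(z) = (1 + 7/25z)/(1 − 18/25z).

Boundary: |R(x)|=1, x<0.
x=-0.78: |R|=0.5005
x=-2: |R|=0.1803
x=-10: |R|=0.2195
x=-100: |R|=0.3699
θ=18/25≥1/2 ⇒ |1+7/25x|<|1−18/25x| ∀x<0 ⇒ stable on all of ℝ⁻.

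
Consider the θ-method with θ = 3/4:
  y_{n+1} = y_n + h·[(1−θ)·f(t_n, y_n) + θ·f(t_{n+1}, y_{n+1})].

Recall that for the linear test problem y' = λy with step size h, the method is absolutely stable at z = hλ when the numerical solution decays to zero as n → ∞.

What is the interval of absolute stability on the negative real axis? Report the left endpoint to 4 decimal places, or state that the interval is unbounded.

Set f=λy, z=hλ:
  y_{n+1} = y_n + z·[1/4·y_n + 3/4·y_{n+1}] ⇒ (1 − 3/4z)y_{n+1} = (1 + 1/4z)y_n
  ⇒ R(z) = (1 + 1/4z)/(1 − 3/4z).

Need |R(x)|<1, x<0.
x=-0.32: |R|=0.7419
x=-2: |R|=0.2000
x=-10: |R|=0.1765
x=-100: |R|=0.3158
θ=3/4≥1/2 ⇒ |1+1/4x|<|1−3/4x| ∀x<0 ⇒ stable on all of ℝ⁻.

(−∞, 0) — no finite endpoint.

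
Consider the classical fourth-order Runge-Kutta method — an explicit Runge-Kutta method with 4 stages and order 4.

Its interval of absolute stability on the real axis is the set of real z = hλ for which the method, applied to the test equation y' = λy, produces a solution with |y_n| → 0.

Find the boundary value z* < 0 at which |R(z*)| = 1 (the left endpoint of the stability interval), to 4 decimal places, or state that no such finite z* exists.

Test eqn y'=λy, z=hλ:
  order 4, 4-stage ⇒ R(z)=1+z+z^2/2+z^3/6+z^4/24
  (e.g. R(-1.59)=0.27041, |R|=0.27041)

Solve |R(x)|<1 on ℝ⁻.
x=-1.59: |R|=0.2704
|R(-2.65)|=0.8145 |R(-2.21)|=0.4270 |R(-1.33)|=0.2927
Bisect:
  x_lo=-3.3327 |R|=2.1916  x_hi=-0.1066 |R|=0.8989
  mid=-1.71964 |R|=0.27577 →hi
  mid=-2.52619 |R|=0.67464 →hi
  mid=-2.92946 |R|=1.24003 →lo
  mid=-2.72783 |R|=0.91676 →hi
  mid=-2.82864 |R|=1.06735 →lo
  mid=-2.77823 |R|=0.98941 →hi
  mid=-2.80344 |R|=1.02770 →lo
  mid=-2.79084 |R|=1.00839 →lo
  mid=-2.78454 |R|=0.99886 →hi
  mid=-2.78769 |R|=1.00361 →lo
  ...
  [-2.78532,-2.78513] ⇒ x*=-2.7853
Interval (-2.7853, 0).

left endpoint -2.7853.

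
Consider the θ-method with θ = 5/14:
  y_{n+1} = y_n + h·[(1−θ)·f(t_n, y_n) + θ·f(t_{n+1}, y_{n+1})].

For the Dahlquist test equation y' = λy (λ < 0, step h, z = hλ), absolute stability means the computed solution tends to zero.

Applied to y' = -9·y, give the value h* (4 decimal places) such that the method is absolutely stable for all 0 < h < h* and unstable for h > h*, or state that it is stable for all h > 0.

On y'=λy, z=hλ:
  y_{n+1} = y_n + z·[9/14·y_n + 5/14·y_{n+1}] ⇒ (1 − 5/14z)y_{n+1} = (1 + 9/14z)y_n
  Hence R(z) = (1 + 9/14z)/(1 − 5/14z).

Solve |R(x)|<1 on ℝ⁻.
x=-1.06: |R|=0.2311
R=−1: 1+9/14x = −1+5/14x ⇒ -2/7x=2 ⇒ x=2/(-2/7)=-7.0000
Confirm numerically:
  x=-6.753: |R|=0.97932 <1
  x=-5.995: |R|=0.90858 <1
  x=-3.901: |R|=0.63003 <1
  x=-7.591: |R|=1.04550 >1
  x=-7.323: |R|=1.02553 >1
So |R|<1 on (-7.0000, 0).

(-7.0000,0); λ=-9 ⇒ h* = (7)/9 = 0.7778.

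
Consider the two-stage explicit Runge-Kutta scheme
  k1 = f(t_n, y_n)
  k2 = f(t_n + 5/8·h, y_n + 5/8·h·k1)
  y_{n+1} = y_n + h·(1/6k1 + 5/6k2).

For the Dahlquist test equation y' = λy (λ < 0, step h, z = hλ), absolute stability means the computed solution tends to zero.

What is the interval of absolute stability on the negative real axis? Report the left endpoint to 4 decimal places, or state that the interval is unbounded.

(-1.9200, 0).

Test eqn y'=λy, z=hλ:
  k1=λy_n ⇒ h·k1=z·y_n;  k2=λ(1+5/8z)y_n ⇒ h·k2=z(1+5/8z)y_n
  y_{n+1}/y_n = 1 + 1/6z + 5/6z(1+5/8z) = 1 + z + 25/48z²
  ⇒ R(z) = 1 + z + 25/48z².

Boundary: |R(x)|=1, x<0.
x=-0.3: |R|=0.7469
R=1: x+25/48x²=0 ⇒ x=−48/25=-1.9200; min R=1−1/(4·25/48)=0.5200>−1
Confirm numerically:
  x=-1.626: |R|=0.75102 <1
  x=-1.241: |R|=0.56113 <1
  x=-1.178: |R|=0.54475 <1
  x=-2.414: |R|=1.62110 >1
  x=-2.241: |R|=1.37467 >1
Stable set (-1.9200, 0).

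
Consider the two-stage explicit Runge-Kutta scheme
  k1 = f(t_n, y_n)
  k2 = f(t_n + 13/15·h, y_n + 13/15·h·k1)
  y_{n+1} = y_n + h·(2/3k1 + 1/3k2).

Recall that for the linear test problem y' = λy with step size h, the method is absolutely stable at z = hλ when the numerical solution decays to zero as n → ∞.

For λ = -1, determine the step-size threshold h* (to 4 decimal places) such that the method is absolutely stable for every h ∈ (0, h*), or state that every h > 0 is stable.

On y'=λy, z=hλ:
  k1=λy_n ⇒ h·k1=z·y_n;  k2=λ(1+13/15z)y_n ⇒ h·k2=z(1+13/15z)y_n
  y_{n+1}/y_n = 1 + 2/3z + 1/3z(1+13/15z) = 1 + z + 13/45z²
  so R(z) = 1 + z + 13/45z².

Need |R(x)|<1, x<0.
x=-0.77: |R|=0.4013
R=1: x+13/45x²=0 ⇒ x=−45/13=-3.4615; min R=1−1/(4·13/45)=0.1346>−1
Confirm numerically:
  x=-3.108: |R|=0.68257 <1
  x=-2.321: |R|=0.23526 <1
  x=-2.274: |R|=0.21987 <1
  x=-3.925: |R|=1.52551 >1
  x=-3.868: |R|=1.45419 >1
So |R|<1 on (-3.4615, 0).

(-3.4615,0); λ=-1 ⇒ h* = (45/13)/1 = 3.4615.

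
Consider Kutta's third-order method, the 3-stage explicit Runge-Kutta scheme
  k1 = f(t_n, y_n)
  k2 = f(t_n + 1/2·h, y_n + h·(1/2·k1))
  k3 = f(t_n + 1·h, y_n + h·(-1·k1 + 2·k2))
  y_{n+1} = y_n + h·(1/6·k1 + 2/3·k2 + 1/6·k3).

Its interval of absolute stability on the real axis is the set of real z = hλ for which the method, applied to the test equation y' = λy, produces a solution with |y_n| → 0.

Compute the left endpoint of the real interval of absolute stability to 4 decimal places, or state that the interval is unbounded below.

z* = -2.5127.

On y'=λy, z=hλ:
  order 3, 3-stage ⇒ R(z)=1+z+z^2/2+z^3/6
  (e.g. R(-1.13)=0.26797, |R|=0.26797)

Need |R(x)|<1, x<0.
x=-1.13: |R|=0.2680
|R(-2.68)|=1.2969 |R(-2.53)|=1.0286 |R(-1.32)|=0.1679
Bisect:
  x_lo=-3.3404 |R|=2.9735  x_hi=-0.0605 |R|=0.9413
  mid=-1.70047 |R|=0.07418 →hi
  mid=-2.52044 |R|=1.01270 →lo
  mid=-2.11045 |R|=0.45011 →hi
  mid=-2.31545 |R|=0.70377 →hi
  mid=-2.41794 |R|=0.85078 →hi
  mid=-2.46919 |R|=0.92981 →hi
  mid=-2.49482 |R|=0.97076 →hi
  mid=-2.50763 |R|=0.99161 →hi
  mid=-2.51403 |R|=1.00212 →lo
  ...
  [-2.51283,-2.51263] ⇒ x*=-2.5127
So |R|<1 on (-2.5127, 0).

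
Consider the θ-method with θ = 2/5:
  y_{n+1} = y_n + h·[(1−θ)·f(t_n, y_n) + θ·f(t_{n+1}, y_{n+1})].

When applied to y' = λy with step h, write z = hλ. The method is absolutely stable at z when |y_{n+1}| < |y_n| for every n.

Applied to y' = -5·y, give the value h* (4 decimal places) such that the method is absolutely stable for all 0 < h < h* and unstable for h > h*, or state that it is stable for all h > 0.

Test eqn y'=λy, z=hλ:
  y_{n+1} = y_n + z·[3/5·y_n + 2/5·y_{n+1}] ⇒ (1 − 2/5z)y_{n+1} = (1 + 3/5z)y_n
  ⇒ R(z) = (1 + 3/5z)/(1 − 2/5z).

Solve |R(x)|<1 on ℝ⁻.
x=-0.86: |R|=0.3601
R=−1: 1+3/5x = −1+2/5x ⇒ -1/5x=2 ⇒ x=2/(-1/5)=-10.0000
Confirm numerically:
  x=-5.417: |R|=0.71056 <1
  x=-4.708: |R|=0.63291 <1
  x=-4.088: |R|=0.55131 <1
  x=-10.545: |R|=1.02089 >1
  x=-10.210: |R|=1.00826 >1
  x=-10.150: |R|=1.00593 >1
Stable set (-10.0000, 0).

(-10.0000,0); λ=-5 ⇒ h* = (10)/5 = 2.0000.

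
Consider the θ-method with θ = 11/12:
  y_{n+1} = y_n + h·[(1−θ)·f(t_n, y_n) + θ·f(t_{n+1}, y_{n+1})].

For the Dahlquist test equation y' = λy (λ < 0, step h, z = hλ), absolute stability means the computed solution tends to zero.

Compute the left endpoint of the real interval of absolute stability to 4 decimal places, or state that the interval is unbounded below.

With y'=λy (z=hλ):
  y_{n+1} = y_n + z·[1/12·y_n + 11/12·y_{n+1}] ⇒ (1 − 11/12z)y_{n+1} = (1 + 1/12z)y_n
  ⇒ R(z) = (1 + 1/12z)/(1 − 11/12z).

Need |R(x)|<1, x<0.
x=-1.36: |R|=0.3947
x=-2: |R|=0.2941
x=-10: |R|=0.0164
x=-100: |R|=0.0791
θ=11/12≥1/2 ⇒ |1+1/12x|<|1−11/12x| ∀x<0 ⇒ unbounded interval.

unbounded; (−∞, 0).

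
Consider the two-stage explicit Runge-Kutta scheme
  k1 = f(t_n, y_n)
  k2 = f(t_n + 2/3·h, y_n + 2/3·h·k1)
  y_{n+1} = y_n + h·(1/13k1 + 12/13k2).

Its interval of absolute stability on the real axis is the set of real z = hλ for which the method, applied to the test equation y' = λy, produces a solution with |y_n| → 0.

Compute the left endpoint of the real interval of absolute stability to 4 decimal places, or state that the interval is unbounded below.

z* = -1.6250.

On y'=λy, z=hλ:
  k1=λy_n ⇒ h·k1=z·y_n;  k2=λ(1+2/3z)y_n ⇒ h·k2=z(1+2/3z)y_n
  y_{n+1}/y_n = 1 + 1/13z + 12/13z(1+2/3z) = 1 + z + 8/13z²
  Hence R(z) = 1 + z + 8/13z².

Need |R(x)|<1, x<0.
x=-0.6: |R|=0.6215
R=1: x+8/13x²=0 ⇒ x=−13/8=-1.6250; min R=1−1/(4·8/13)=0.5938>−1
Confirm numerically:
  x=-1.535: |R|=0.91498 <1
  x=-0.992: |R|=0.61358 <1
  x=-0.694: |R|=0.60239 <1
  x=-2.176: |R|=1.73783 >1
  x=-1.762: |R|=1.14855 >1
  x=-1.690: |R|=1.06760 >1
So |R|<1 on (-1.6250, 0).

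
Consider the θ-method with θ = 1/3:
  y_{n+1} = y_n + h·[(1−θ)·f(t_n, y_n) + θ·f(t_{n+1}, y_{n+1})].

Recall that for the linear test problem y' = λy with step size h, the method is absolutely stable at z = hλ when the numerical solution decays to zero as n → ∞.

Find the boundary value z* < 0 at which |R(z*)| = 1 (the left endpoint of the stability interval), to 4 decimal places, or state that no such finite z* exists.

Test eqn y'=λy, z=hλ:
  y_{n+1} = y_n + z·[2/3·y_n + 1/3·y_{n+1}] ⇒ (1 − 1/3z)y_{n+1} = (1 + 2/3z)y_n
  so R(z) = (1 + 2/3z)/(1 − 1/3z).

Need |R(x)|<1, x<0.
x=-0.47: |R|=0.5937
R=−1: 1+2/3x = −1+1/3x ⇒ -1/3x=2 ⇒ x=2/(-1/3)=-6.0000
Confirm numerically:
  x=-5.960: |R|=0.99554 <1
  x=-4.060: |R|=0.72521 <1
  x=-3.710: |R|=0.65872 <1
  x=-6.274: |R|=1.02954 >1
  x=-6.121: |R|=1.01327 >1
Stable set (-6.0000, 0).

left endpoint -6.0000.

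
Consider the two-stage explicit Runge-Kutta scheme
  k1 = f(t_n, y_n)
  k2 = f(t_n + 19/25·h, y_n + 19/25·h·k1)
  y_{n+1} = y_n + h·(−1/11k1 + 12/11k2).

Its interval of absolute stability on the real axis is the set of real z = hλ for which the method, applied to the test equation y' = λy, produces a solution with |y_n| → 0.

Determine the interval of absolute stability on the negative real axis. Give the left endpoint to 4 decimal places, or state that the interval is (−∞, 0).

Test eqn y'=λy, z=hλ:
  k1=λy_n ⇒ h·k1=z·y_n;  k2=λ(1+19/25z)y_n ⇒ h·k2=z(1+19/25z)y_n
  y_{n+1}/y_n = 1 − 1/11z + 12/11z(1+19/25z) = 1 + z + 228/275z²
  ⇒ R(z) = 1 + z + 228/275z².

Find x<0 with |R(x)|<1.
x=-0.38: |R|=0.7397
R=1: x+228/275x²=0 ⇒ x=−275/228=-1.2061; min R=1−1/(4·228/275)=0.6985>−1
Confirm numerically:
  x=-1.008: |R|=0.83441 <1
  x=-0.940: |R|=0.79258 <1
  x=-0.678: |R|=0.70312 <1
  x=-0.543: |R|=0.70146 <1
  x=-1.761: |R|=1.81011 >1
  x=-1.618: |R|=1.55250 >1
  x=-1.613: |R|=1.54410 >1
Interval (-1.2061, 0).

z∈(-1.2061,0).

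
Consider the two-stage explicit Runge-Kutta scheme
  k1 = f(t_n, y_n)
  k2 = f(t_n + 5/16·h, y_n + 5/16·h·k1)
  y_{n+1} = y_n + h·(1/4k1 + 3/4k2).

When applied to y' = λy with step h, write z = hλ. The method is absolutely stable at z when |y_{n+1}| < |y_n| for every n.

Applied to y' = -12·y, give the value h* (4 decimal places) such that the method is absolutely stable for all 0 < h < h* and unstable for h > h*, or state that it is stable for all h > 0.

(-4.2667,0); λ=-12 ⇒ h* = (64/15)/12 = 0.3556.

Set f=λy, z=hλ:
  k1=λy_n ⇒ h·k1=z·y_n;  k2=λ(1+5/16z)y_n ⇒ h·k2=z(1+5/16z)y_n
  y_{n+1}/y_n = 1 + 1/4z + 3/4z(1+5/16z) = 1 + z + 15/64z²
  so R(z) = 1 + z + 15/64z².

Need |R(x)|<1, x<0.
x=-1.07: |R|=0.1983
R=1: x+15/64x²=0 ⇒ x=−64/15=-4.2667; min R=1−1/(4·15/64)=-0.0667>−1
Confirm numerically:
  x=-3.987: |R|=0.73866 <1
  x=-3.262: |R|=0.23190 <1
  x=-2.102: |R|=0.06644 <1
  x=-1.969: |R|=0.06034 <1
  x=-4.755: |R|=1.54422 >1
  x=-4.710: |R|=1.48940 >1
  x=-4.447: |R|=1.18796 >1
Interval (-4.2667, 0).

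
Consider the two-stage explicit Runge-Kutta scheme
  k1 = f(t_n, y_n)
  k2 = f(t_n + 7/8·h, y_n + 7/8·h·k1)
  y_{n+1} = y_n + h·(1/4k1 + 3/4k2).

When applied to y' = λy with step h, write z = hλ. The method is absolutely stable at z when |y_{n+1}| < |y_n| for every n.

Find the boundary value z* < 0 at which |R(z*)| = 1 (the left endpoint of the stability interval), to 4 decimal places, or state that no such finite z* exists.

On y'=λy, z=hλ:
  k1=λy_n ⇒ h·k1=z·y_n;  k2=λ(1+7/8z)y_n ⇒ h·k2=z(1+7/8z)y_n
  y_{n+1}/y_n = 1 + 1/4z + 3/4z(1+7/8z) = 1 + z + 21/32z²
  so R(z) = 1 + z + 21/32z².

Solve |R(x)|<1 on ℝ⁻.
x=-1.49: |R|=0.9669
R=1: x+21/32x²=0 ⇒ x=−32/21=-1.5238; min R=1−1/(4·21/32)=0.6190>−1
Confirm numerically:
  x=-1.276: |R|=0.79249 <1
  x=-0.854: |R|=0.62461 <1
  x=-0.752: |R|=0.61911 <1
  x=-2.071: |R|=1.74368 >1
  x=-1.771: |R|=1.28729 >1
Interval (-1.5238, 0).

z* = -1.5238.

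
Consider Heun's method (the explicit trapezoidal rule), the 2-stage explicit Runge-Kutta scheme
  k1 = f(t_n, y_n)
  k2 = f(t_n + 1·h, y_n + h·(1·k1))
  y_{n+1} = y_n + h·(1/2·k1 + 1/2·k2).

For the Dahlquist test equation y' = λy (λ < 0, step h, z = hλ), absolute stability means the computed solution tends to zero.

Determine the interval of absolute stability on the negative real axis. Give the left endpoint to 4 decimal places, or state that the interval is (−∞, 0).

Test eqn y'=λy, z=hλ:
  order 2, 2-stage ⇒ R(z)=1+z+z^2/2
  (e.g. R(-1.35)=0.56125, |R|=0.56125)

Solve |R(x)|<1 on ℝ⁻.
x=-1.35: |R|=0.5613
|R(-1.05)|=0.5012 |R(-0.9)|=0.5050 |R(-0.55)|=0.6013
Bisect:
  x_lo=-2.3322 |R|=1.3873  x_hi=-0.0907 |R|=0.9134
  mid=-1.21145 |R|=0.52236 →hi
  mid=-1.77180 |R|=0.79784 →hi
  mid=-2.05198 |R|=1.05333 →lo
  mid=-1.91189 |R|=0.91577 →hi
  mid=-1.98194 |R|=0.98210 →hi
  mid=-2.01696 |R|=1.01710 →lo
  mid=-1.99945 |R|=0.99945 →hi
  mid=-2.00820 |R|=1.00824 →lo
  mid=-2.00383 |R|=1.00383 →lo
  ...
  [-2.00013,-1.99999] ⇒ x*=-2.0000
Interval (-2.0000, 0).

(-2.0000, 0).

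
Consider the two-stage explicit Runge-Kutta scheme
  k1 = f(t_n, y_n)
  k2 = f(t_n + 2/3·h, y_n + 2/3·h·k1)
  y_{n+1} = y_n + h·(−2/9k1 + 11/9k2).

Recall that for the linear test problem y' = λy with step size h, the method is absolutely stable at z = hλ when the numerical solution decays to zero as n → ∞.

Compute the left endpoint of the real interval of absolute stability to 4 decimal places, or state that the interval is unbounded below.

Set f=λy, z=hλ:
  k1=λy_n ⇒ h·k1=z·y_n;  k2=λ(1+2/3z)y_n ⇒ h·k2=z(1+2/3z)y_n
  y_{n+1}/y_n = 1 − 2/9z + 11/9z(1+2/3z) = 1 + z + 22/27z²
  ⇒ R(z) = 1 + z + 22/27z².

Find x<0 with |R(x)|<1.
x=-1.74: |R|=1.7269
R=1: x+22/27x²=0 ⇒ x=−27/22=-1.2273; min R=1−1/(4·22/27)=0.6932>−1
Confirm numerically:
  x=-1.200: |R|=0.97333 <1
  x=-0.977: |R|=0.80076 <1
  x=-0.890: |R|=0.75541 <1
  x=-1.710: |R|=1.67260 >1
  x=-1.434: |R|=1.24155 >1
Stable set (-1.2273, 0).

left endpoint -1.2273.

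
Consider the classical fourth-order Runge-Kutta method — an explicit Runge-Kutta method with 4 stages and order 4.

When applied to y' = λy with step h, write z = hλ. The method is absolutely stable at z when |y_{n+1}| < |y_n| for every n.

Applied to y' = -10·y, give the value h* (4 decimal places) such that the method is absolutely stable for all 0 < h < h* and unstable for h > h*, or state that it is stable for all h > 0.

(-2.7853,0); λ=-10 ⇒ h* = 0.2785.

On y'=λy, z=hλ:
  order 4, 4-stage ⇒ R(z)=1+z+z^2/2+z^3/6+z^4/24
  (e.g. R(-1.25)=0.30745, |R|=0.30745)

Need |R(x)|<1, x<0.
x=-1.25: |R|=0.3075
|R(-1.93)|=0.3124 |R(-1.74)|=0.2777 |R(-1.43)|=0.2793
Bisect:
  x_lo=-3.6736 |R|=3.3996  x_hi=-0.1052 |R|=0.9001
  mid=-1.88940 |R|=0.30236 →hi
  mid=-2.78148 |R|=0.99426 →hi
  mid=-3.22752 |R|=1.89877 →lo
  mid=-3.00450 |R|=1.38402 →lo
  mid=-2.89299 |R|=1.17488 →lo
  mid=-2.83723 |R|=1.08117 →lo
  mid=-2.80935 |R|=1.03688 →lo
  mid=-2.79541 |R|=1.01537 →lo
  ...
  [-2.78540,-2.78518] ⇒ x*=-2.7853
So |R|<1 on (-2.7853, 0).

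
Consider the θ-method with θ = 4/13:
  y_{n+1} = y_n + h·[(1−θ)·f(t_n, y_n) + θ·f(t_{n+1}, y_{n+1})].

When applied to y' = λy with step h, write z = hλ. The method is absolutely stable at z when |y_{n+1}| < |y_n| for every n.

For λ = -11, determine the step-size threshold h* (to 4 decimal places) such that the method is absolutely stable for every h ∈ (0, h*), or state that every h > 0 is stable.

(-5.2000,0); λ=-11 ⇒ h* = (26/5)/11 = 0.4727.

Test eqn y'=λy, z=hλ:
  y_{n+1} = y_n + z·[9/13·y_n + 4/13·y_{n+1}] ⇒ (1 − 4/13z)y_{n+1} = (1 + 9/13z)y_n
  Hence R(z) = (1 + 9/13z)/(1 − 4/13z).

Solve |R(x)|<1 on ℝ⁻.
x=-0.5: |R|=0.5667
R=−1: 1+9/13x = −1+4/13x ⇒ -5/13x=2 ⇒ x=2/(-5/13)=-5.2000
Confirm numerically:
  x=-4.138: |R|=0.82032 <1
  x=-3.298: |R|=0.63691 <1
  x=-2.998: |R|=0.55946 <1
  x=-5.373: |R|=1.02508 >1
  x=-5.325: |R|=1.01822 >1
  x=-5.297: |R|=1.01419 >1
Stable set (-5.2000, 0).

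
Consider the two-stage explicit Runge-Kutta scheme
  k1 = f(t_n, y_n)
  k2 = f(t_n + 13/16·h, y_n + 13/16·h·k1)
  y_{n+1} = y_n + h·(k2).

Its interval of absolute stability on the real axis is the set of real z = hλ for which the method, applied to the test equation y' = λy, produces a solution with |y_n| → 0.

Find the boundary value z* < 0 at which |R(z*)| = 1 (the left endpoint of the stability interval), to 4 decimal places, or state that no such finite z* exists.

Test eqn y'=λy, z=hλ:
  k1=λy_n ⇒ h·k1=z·y_n;  k2=λ(1+13/16z)y_n ⇒ h·k2=z(1+13/16z)y_n
  y_{n+1}/y_n = 1 + z(1+13/16z) = 1 + z + 13/16z²
  so R(z) = 1 + z + 13/16z².

Solve |R(x)|<1 on ℝ⁻.
x=-1.78: |R|=1.7943
R=1: x+13/16x²=0 ⇒ x=−16/13=-1.2308; min R=1−1/(4·13/16)=0.6923>−1
Confirm numerically:
  x=-1.192: |R|=0.96245 <1
  x=-1.159: |R|=0.93242 <1
  x=-0.820: |R|=0.72632 <1
  x=-1.788: |R|=1.80952 >1
  x=-1.670: |R|=1.59598 >1
So |R|<1 on (-1.2308, 0).

left endpoint -1.2308.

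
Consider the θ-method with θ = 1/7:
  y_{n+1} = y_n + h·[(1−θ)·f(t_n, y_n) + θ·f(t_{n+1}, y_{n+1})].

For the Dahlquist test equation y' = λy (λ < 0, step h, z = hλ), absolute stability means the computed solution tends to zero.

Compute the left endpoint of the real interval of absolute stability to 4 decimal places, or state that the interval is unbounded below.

Set f=λy, z=hλ:
  y_{n+1} = y_n + z·[6/7·y_n + 1/7·y_{n+1}] ⇒ (1 − 1/7z)y_{n+1} = (1 + 6/7z)y_n
  Hence R(z) = (1 + 6/7z)/(1 − 1/7z).

Solve |R(x)|<1 on ℝ⁻.
x=-0.66: |R|=0.3969
R=−1: 1+6/7x = −1+1/7x ⇒ -5/7x=2 ⇒ x=2/(-5/7)=-2.8000
Confirm numerically:
  x=-2.452: |R|=0.81591 <1
  x=-2.222: |R|=0.68662 <1
  x=-1.429: |R|=0.18674 <1
  x=-3.263: |R|=1.22557 >1
  x=-3.164: |R|=1.17906 >1
  x=-2.898: |R|=1.04950 >1
So |R|<1 on (-2.8000, 0).

left endpoint -2.8000.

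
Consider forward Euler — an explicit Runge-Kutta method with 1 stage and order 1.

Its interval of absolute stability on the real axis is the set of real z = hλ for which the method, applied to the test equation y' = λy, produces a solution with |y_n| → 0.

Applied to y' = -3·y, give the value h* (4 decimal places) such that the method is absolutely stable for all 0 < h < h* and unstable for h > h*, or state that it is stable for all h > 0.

(-2.0000,0); λ=-3 ⇒ h* = 0.6667.

On y'=λy, z=hλ:
  order 1, 1-stage ⇒ R(z)=1+z
  (e.g. R(-1.46)=-0.46000, |R|=0.46000)

Solve |R(x)|<1 on ℝ⁻.
x=-1.46: |R|=0.4600
|R(-2.05)|=1.0500 |R(-1.74)|=0.7400 |R(-1.72)|=0.7200
Bisect:
  x_lo=-2.5668 |R|=1.5668  x_hi=-0.3421 |R|=0.6579
  mid=-1.45442 |R|=0.45442 →hi
  mid=-2.01060 |R|=1.01060 →lo
  mid=-1.73251 |R|=0.73251 →hi
  mid=-1.87156 |R|=0.87156 →hi
  mid=-1.94108 |R|=0.94108 →hi
  mid=-1.97584 |R|=0.97584 →hi
  mid=-1.99322 |R|=0.99322 →hi
  ...
  [-2.00001,-1.99987] ⇒ x*=-2.0000
Interval (-2.0000, 0).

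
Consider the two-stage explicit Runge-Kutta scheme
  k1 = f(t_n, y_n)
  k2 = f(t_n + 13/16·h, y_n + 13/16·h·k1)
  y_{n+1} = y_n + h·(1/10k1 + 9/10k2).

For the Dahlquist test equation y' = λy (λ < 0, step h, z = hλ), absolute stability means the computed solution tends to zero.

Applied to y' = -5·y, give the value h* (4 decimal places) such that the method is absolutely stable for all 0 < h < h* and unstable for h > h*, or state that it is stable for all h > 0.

On y'=λy, z=hλ:
  k1=λy_n ⇒ h·k1=z·y_n;  k2=λ(1+13/16z)y_n ⇒ h·k2=z(1+13/16z)y_n
  y_{n+1}/y_n = 1 + 1/10z + 9/10z(1+13/16z) = 1 + z + 117/160z²
  so R(z) = 1 + z + 117/160z².

Need |R(x)|<1, x<0.
x=-1.28: |R|=0.9181
R=1: x+117/160x²=0 ⇒ x=−160/117=-1.3675; min R=1−1/(4·117/160)=0.6581>−1
Confirm numerically:
  x=-0.833: |R|=0.67441 <1
  x=-0.830: |R|=0.67376 <1
  x=-0.750: |R|=0.66133 <1
  x=-1.755: |R|=1.49727 >1
  x=-1.619: |R|=1.29772 >1
  x=-1.393: |R|=1.02595 >1
Interval (-1.3675, 0).

(-1.3675,0); λ=-5 ⇒ h* = (160/117)/5 = 0.2735.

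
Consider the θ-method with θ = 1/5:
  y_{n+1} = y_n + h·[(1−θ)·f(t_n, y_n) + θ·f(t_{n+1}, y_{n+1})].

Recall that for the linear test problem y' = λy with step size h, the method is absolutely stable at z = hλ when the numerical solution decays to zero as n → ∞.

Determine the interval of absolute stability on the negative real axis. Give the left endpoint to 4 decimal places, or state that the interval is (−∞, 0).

Set f=λy, z=hλ:
  y_{n+1} = y_n + z·[4/5·y_n + 1/5·y_{n+1}] ⇒ (1 − 1/5z)y_{n+1} = (1 + 4/5z)y_n
  so R(z) = (1 + 4/5z)/(1 − 1/5z).

Solve |R(x)|<1 on ℝ⁻.
x=-1.18: |R|=0.0453
R=−1: 1+4/5x = −1+1/5x ⇒ -3/5x=2 ⇒ x=2/(-3/5)=-3.3333
Confirm numerically:
  x=-2.050: |R|=0.45390 <1
  x=-1.573: |R|=0.19656 <1
  x=-1.373: |R|=0.07720 <1
  x=-3.821: |R|=1.16585 >1
  x=-3.812: |R|=1.16296 >1
  x=-3.595: |R|=1.09133 >1
So |R|<1 on (-3.3333, 0).

z∈(-3.3333,0).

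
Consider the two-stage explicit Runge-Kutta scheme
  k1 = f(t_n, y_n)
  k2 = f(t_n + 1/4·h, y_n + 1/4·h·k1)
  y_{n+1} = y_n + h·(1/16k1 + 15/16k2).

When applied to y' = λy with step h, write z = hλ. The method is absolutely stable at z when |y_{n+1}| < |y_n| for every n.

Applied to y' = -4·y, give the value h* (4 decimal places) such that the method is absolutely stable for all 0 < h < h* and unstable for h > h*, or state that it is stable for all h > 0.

(-4.2667,0); λ=-4 ⇒ h* = (64/15)/4 = 1.0667.

Set f=λy, z=hλ:
  k1=λy_n ⇒ h·k1=z·y_n;  k2=λ(1+1/4z)y_n ⇒ h·k2=z(1+1/4z)y_n
  y_{n+1}/y_n = 1 + 1/16z + 15/16z(1+1/4z) = 1 + z + 15/64z²
  so R(z) = 1 + z + 15/64z².

Boundary: |R(x)|=1, x<0.
x=-0.66: |R|=0.4421
R=1: x+15/64x²=0 ⇒ x=−64/15=-4.2667; min R=1−1/(4·15/64)=-0.0667>−1
Confirm numerically:
  x=-2.549: |R|=0.02617 <1
  x=-2.031: |R|=0.06421 <1
  x=-1.791: |R|=0.03920 <1
  x=-4.570: |R|=1.32490 >1
  x=-4.502: |R|=1.24831 >1
Stable set (-4.2667, 0).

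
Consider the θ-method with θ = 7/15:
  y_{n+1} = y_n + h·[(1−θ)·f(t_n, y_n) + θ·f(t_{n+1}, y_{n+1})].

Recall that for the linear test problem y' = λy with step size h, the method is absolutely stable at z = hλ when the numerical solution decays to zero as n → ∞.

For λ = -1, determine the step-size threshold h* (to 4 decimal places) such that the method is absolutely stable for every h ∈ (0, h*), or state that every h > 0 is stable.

(-30.0000,0); λ=-1 ⇒ h* = (30)/1 = 30.0000.

With y'=λy (z=hλ):
  y_{n+1} = y_n + z·[8/15·y_n + 7/15·y_{n+1}] ⇒ (1 − 7/15z)y_{n+1} = (1 + 8/15z)y_n
  Hence R(z) = (1 + 8/15z)/(1 − 7/15z).

Solve |R(x)|<1 on ℝ⁻.
x=-1.68: |R|=0.0583
R=−1: 1+8/15x = −1+7/15x ⇒ -1/15x=2 ⇒ x=2/(-1/15)=-30.0000
Confirm numerically:
  x=-29.084: |R|=0.99581 <1
  x=-26.965: |R|=0.98510 <1
  x=-12.578: |R|=0.83093 <1
  x=-30.584: |R|=1.00255 >1
  x=-30.563: |R|=1.00246 >1
  x=-30.229: |R|=1.00101 >1
Stable set (-30.0000, 0).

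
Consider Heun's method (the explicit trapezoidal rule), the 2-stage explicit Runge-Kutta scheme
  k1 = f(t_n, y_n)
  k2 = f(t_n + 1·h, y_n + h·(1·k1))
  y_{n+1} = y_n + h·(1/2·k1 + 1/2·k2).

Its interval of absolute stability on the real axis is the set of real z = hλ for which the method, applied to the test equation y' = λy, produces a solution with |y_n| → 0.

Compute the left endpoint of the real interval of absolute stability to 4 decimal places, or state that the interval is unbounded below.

With y'=λy (z=hλ):
  order 2, 2-stage ⇒ R(z)=1+z+z^2/2
  (e.g. R(-0.84)=0.51280, |R|=0.51280)

Solve |R(x)|<1 on ℝ⁻.
x=-0.84: |R|=0.5128
|R(-1.63)|=0.6985 |R(-1.46)|=0.6058 |R(-0.54)|=0.6058
Bisect:
  x_lo=-2.7699 |R|=2.0663  x_hi=-0.3662 |R|=0.7009
  mid=-1.56805 |R|=0.66134 →hi
  mid=-2.16898 |R|=1.18326 →lo
  mid=-1.86852 |R|=0.87716 →hi
  mid=-2.01875 |R|=1.01892 →lo
  mid=-1.94363 |R|=0.94522 →hi
  mid=-1.98119 |R|=0.98137 →hi
  mid=-1.99997 |R|=0.99997 →hi
  mid=-2.00936 |R|=1.00940 →lo
  mid=-2.00466 |R|=1.00468 →lo
  ...
  [-2.00012,-1.99997] ⇒ x*=-2.0000
So |R|<1 on (-2.0000, 0).

left endpoint -2.0000.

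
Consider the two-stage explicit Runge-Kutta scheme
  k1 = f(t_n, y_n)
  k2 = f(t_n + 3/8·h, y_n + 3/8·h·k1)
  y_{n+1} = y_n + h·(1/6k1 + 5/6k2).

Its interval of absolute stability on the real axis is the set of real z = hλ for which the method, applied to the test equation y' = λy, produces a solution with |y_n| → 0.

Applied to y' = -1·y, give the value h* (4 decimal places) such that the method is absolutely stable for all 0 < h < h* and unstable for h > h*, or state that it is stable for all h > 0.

Test eqn y'=λy, z=hλ:
  k1=λy_n ⇒ h·k1=z·y_n;  k2=λ(1+3/8z)y_n ⇒ h·k2=z(1+3/8z)y_n
  y_{n+1}/y_n = 1 + 1/6z + 5/6z(1+3/8z) = 1 + z + 5/16z²
  so R(z) = 1 + z + 5/16z².

Boundary: |R(x)|=1, x<0.
x=-0.55: |R|=0.5445
R=1: x+5/16x²=0 ⇒ x=−16/5=-3.2000; min R=1−1/(4·5/16)=0.2000>−1
Confirm numerically:
  x=-2.967: |R|=0.78397 <1
  x=-2.423: |R|=0.41167 <1
  x=-1.740: |R|=0.20612 <1
  x=-3.619: |R|=1.47386 >1
  x=-3.602: |R|=1.45250 >1
  x=-3.516: |R|=1.34720 >1
So |R|<1 on (-3.2000, 0).

(-3.2000,0); λ=-1 ⇒ h* = (16/5)/1 = 3.2000.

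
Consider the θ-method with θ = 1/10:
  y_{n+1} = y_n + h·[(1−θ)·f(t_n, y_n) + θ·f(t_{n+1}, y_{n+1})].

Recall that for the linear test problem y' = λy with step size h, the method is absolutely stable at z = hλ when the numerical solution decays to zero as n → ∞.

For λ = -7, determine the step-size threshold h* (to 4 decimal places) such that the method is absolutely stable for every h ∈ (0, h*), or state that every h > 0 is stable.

(-2.5000,0); λ=-7 ⇒ h* = (5/2)/7 = 0.3571.

On y'=λy, z=hλ:
  y_{n+1} = y_n + z·[9/10·y_n + 1/10·y_{n+1}] ⇒ (1 − 1/10z)y_{n+1} = (1 + 9/10z)y_n
  so R(z) = (1 + 9/10z)/(1 − 1/10z).

Boundary: |R(x)|=1, x<0.
x=-1.52: |R|=0.3194
R=−1: 1+9/10x = −1+1/10x ⇒ -4/5x=2 ⇒ x=2/(-4/5)=-2.5000
Confirm numerically:
  x=-1.925: |R|=0.61426 <1
  x=-1.638: |R|=0.40746 <1
  x=-1.263: |R|=0.12137 <1
  x=-3.033: |R|=1.32717 >1
  x=-2.949: |R|=1.27740 >1
  x=-2.623: |R|=1.07795 >1
So |R|<1 on (-2.5000, 0).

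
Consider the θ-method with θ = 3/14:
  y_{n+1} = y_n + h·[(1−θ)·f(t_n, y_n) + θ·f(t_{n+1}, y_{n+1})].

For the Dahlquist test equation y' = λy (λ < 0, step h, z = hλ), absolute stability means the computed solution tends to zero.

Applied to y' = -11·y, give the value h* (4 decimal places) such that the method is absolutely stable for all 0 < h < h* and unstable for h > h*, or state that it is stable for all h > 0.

(-3.5000,0); λ=-11 ⇒ h* = (7/2)/11 = 0.3182.

On y'=λy, z=hλ:
  y_{n+1} = y_n + z·[11/14·y_n + 3/14·y_{n+1}] ⇒ (1 − 3/14z)y_{n+1} = (1 + 11/14z)y_n
  Hence R(z) = (1 + 11/14z)/(1 − 3/14z).

Solve |R(x)|<1 on ℝ⁻.
x=-1.76: |R|=0.2780
R=−1: 1+11/14x = −1+3/14x ⇒ -4/7x=2 ⇒ x=2/(-4/7)=-3.5000
Confirm numerically:
  x=-3.139: |R|=0.87667 <1
  x=-3.047: |R|=0.84339 <1
  x=-2.962: |R|=0.81194 <1
  x=-4.071: |R|=1.17426 >1
  x=-3.807: |R|=1.09661 >1
  x=-3.669: |R|=1.05406 >1
Stable set (-3.5000, 0).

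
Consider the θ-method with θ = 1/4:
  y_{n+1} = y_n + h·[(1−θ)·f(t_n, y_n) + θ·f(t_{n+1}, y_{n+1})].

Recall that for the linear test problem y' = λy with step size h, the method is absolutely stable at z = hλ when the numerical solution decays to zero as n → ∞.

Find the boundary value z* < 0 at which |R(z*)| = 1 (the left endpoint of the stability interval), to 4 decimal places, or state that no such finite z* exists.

Set f=λy, z=hλ:
  y_{n+1} = y_n + z·[3/4·y_n + 1/4·y_{n+1}] ⇒ (1 − 1/4z)y_{n+1} = (1 + 3/4z)y_n
  ⇒ R(z) = (1 + 3/4z)/(1 − 1/4z).

Boundary: |R(x)|=1, x<0.
x=-1.64: |R|=0.1631
R=−1: 1+3/4x = −1+1/4x ⇒ -1/2x=2 ⇒ x=2/(-1/2)=-4.0000
Confirm numerically:
  x=-3.956: |R|=0.98894 <1
  x=-3.336: |R|=0.81897 <1
  x=-2.505: |R|=0.54035 <1
  x=-2.327: |R|=0.47116 <1
  x=-4.391: |R|=1.09320 >1
  x=-4.298: |R|=1.07182 >1
  x=-4.192: |R|=1.04688 >1
Stable set (-4.0000, 0).

z* = -4.0000.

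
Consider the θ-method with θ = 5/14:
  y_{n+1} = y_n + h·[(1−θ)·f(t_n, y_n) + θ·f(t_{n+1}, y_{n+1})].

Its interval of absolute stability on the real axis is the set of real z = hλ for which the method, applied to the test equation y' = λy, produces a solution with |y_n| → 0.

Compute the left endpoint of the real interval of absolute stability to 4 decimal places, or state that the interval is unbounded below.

Set f=λy, z=hλ:
  y_{n+1} = y_n + z·[9/14·y_n + 5/14·y_{n+1}] ⇒ (1 − 5/14z)y_{n+1} = (1 + 9/14z)y_n
  so R(z) = (1 + 9/14z)/(1 − 5/14z).

Boundary: |R(x)|=1, x<0.
x=-0.31: |R|=0.7209
R=−1: 1+9/14x = −1+5/14x ⇒ -2/7x=2 ⇒ x=2/(-2/7)=-7.0000
Confirm numerically:
  x=-5.059: |R|=0.80242 <1
  x=-4.144: |R|=0.67097 <1
  x=-2.808: |R|=0.40200 <1
  x=-7.554: |R|=1.04280 >1
  x=-7.293: |R|=1.02322 >1
Interval (-7.0000, 0).

left endpoint -7.0000.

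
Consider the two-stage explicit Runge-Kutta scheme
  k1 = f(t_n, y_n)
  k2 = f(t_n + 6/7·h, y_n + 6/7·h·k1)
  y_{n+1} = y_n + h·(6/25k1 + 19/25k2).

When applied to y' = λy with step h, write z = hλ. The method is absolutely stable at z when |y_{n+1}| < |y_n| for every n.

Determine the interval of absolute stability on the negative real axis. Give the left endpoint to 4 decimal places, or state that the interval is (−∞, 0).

(-1.5351, 0).

Test eqn y'=λy, z=hλ:
  k1=λy_n ⇒ h·k1=z·y_n;  k2=λ(1+6/7z)y_n ⇒ h·k2=z(1+6/7z)y_n
  y_{n+1}/y_n = 1 + 6/25z + 19/25z(1+6/7z) = 1 + z + 114/175z²
  Hence R(z) = 1 + z + 114/175z².

Need |R(x)|<1, x<0.
x=-1.3: |R|=0.8009
R=1: x+114/175x²=0 ⇒ x=−175/114=-1.5351; min R=1−1/(4·114/175)=0.6162>−1
Confirm numerically:
  x=-1.314: |R|=0.81075 <1
  x=-1.046: |R|=0.66674 <1
  x=-0.837: |R|=0.61937 <1
  x=-0.654: |R|=0.62463 <1
  x=-1.911: |R|=1.46797 >1
  x=-1.804: |R|=1.31602 >1
Interval (-1.5351, 0).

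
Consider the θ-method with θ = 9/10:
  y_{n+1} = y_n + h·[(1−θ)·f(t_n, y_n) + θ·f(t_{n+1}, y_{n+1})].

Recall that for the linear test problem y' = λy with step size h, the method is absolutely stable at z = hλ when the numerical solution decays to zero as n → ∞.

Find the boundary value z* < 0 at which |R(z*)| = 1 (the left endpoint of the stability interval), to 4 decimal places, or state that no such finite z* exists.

Test eqn y'=λy, z=hλ:
  y_{n+1} = y_n + z·[1/10·y_n + 9/10·y_{n+1}] ⇒ (1 − 9/10z)y_{n+1} = (1 + 1/10z)y_n
  so R(z) = (1 + 1/10z)/(1 − 9/10z).

Solve |R(x)|<1 on ℝ⁻.
x=-0.65: |R|=0.5899
x=-2: |R|=0.2857
x=-10: |R|=0.0000
x=-100: |R|=0.0989
θ=9/10≥1/2 ⇒ |1+1/10x|<|1−9/10x| ∀x<0 ⇒ interval (−∞,0).

unbounded; (−∞, 0).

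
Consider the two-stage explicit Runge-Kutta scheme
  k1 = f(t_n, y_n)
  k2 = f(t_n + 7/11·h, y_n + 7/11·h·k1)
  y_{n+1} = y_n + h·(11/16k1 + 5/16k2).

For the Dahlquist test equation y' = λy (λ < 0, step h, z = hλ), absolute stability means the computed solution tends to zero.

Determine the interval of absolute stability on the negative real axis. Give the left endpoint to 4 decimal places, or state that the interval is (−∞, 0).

z∈(-5.0286,0).

Set f=λy, z=hλ:
  k1=λy_n ⇒ h·k1=z·y_n;  k2=λ(1+7/11z)y_n ⇒ h·k2=z(1+7/11z)y_n
  y_{n+1}/y_n = 1 + 11/16z + 5/16z(1+7/11z) = 1 + z + 35/176z²
  R(z) = 1 + z + 35/176z².

Find x<0 with |R(x)|<1.
x=-1.1: |R|=0.1406
R=1: x+35/176x²=0 ⇒ x=−176/35=-5.0286; min R=1−1/(4·35/176)=-0.2571>−1
Confirm numerically:
  x=-3.681: |R|=0.01355 <1
  x=-3.627: |R|=0.01092 <1
  x=-2.757: |R|=0.24543 <1
  x=-5.340: |R|=1.33072 >1
  x=-5.262: |R|=1.24426 >1
Interval (-5.0286, 0).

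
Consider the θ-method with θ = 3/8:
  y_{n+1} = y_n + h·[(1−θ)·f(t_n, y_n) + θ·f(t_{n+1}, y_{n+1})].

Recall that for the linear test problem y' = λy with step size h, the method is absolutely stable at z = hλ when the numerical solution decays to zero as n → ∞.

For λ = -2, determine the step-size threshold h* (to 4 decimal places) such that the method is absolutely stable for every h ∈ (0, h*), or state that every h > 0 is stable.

(-8.0000,0); λ=-2 ⇒ h* = (8)/2 = 4.0000.

With y'=λy (z=hλ):
  y_{n+1} = y_n + z·[5/8·y_n + 3/8·y_{n+1}] ⇒ (1 − 3/8z)y_{n+1} = (1 + 5/8z)y_n
  ⇒ R(z) = (1 + 5/8z)/(1 − 3/8z).

Boundary: |R(x)|=1, x<0.
x=-0.65: |R|=0.4774
R=−1: 1+5/8x = −1+3/8x ⇒ -1/4x=2 ⇒ x=2/(-1/4)=-8.0000
Confirm numerically:
  x=-7.825: |R|=0.98888 <1
  x=-6.580: |R|=0.89762 <1
  x=-5.109: |R|=0.75213 <1
  x=-8.484: |R|=1.02894 >1
  x=-8.470: |R|=1.02814 >1
  x=-8.127: |R|=1.00784 >1
Stable set (-8.0000, 0).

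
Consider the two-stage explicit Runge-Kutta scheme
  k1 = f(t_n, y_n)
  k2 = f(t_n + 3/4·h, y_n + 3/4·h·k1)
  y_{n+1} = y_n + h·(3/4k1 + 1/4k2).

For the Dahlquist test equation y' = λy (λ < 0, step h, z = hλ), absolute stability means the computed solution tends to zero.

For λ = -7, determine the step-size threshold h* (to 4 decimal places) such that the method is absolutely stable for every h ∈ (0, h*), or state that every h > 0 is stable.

On y'=λy, z=hλ:
  k1=λy_n ⇒ h·k1=z·y_n;  k2=λ(1+3/4z)y_n ⇒ h·k2=z(1+3/4z)y_n
  y_{n+1}/y_n = 1 + 3/4z + 1/4z(1+3/4z) = 1 + z + 3/16z²
  Hence R(z) = 1 + z + 3/16z².

Boundary: |R(x)|=1, x<0.
x=-1.52: |R|=0.0868
R=1: x+3/16x²=0 ⇒ x=−16/3=-5.3333; min R=1−1/(4·3/16)=-0.3333>−1
Confirm numerically:
  x=-4.278: |R|=0.15349 <1
  x=-3.747: |R|=0.11450 <1
  x=-3.386: |R|=0.23631 <1
  x=-5.706: |R|=1.39871 >1
  x=-5.399: |R|=1.06648 >1
  x=-5.394: |R|=1.06136 >1
Interval (-5.3333, 0).

(-5.3333,0); λ=-7 ⇒ h* = (16/3)/7 = 0.7619.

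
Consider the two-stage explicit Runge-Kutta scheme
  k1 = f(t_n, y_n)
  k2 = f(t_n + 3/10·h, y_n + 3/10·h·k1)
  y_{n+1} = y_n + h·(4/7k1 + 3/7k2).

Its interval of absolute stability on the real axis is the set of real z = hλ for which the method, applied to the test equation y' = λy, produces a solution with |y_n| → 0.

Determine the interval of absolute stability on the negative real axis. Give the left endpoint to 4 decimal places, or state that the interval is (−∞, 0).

Test eqn y'=λy, z=hλ:
  k1=λy_n ⇒ h·k1=z·y_n;  k2=λ(1+3/10z)y_n ⇒ h·k2=z(1+3/10z)y_n
  y_{n+1}/y_n = 1 + 4/7z + 3/7z(1+3/10z) = 1 + z + 9/70z²
  Hence R(z) = 1 + z + 9/70z².

Boundary: |R(x)|=1, x<0.
x=-1.04: |R|=0.0991
R=1: x+9/70x²=0 ⇒ x=−70/9=-7.7778; min R=1−1/(4·9/70)=-0.9444>−1
Confirm numerically:
  x=-7.534: |R|=0.76386 <1
  x=-6.520: |R|=0.05438 <1
  x=-3.905: |R|=0.94441 <1
  x=-3.213: |R|=0.88571 <1
  x=-7.984: |R|=1.21169 >1
  x=-7.949: |R|=1.17499 >1
  x=-7.904: |R|=1.12827 >1
So |R|<1 on (-7.7778, 0).

z∈(-7.7778,0).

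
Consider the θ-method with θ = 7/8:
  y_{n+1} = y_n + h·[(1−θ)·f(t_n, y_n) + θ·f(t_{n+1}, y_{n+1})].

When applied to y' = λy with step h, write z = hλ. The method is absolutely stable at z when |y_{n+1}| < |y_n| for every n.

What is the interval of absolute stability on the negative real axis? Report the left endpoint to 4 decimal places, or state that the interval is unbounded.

Set f=λy, z=hλ:
  y_{n+1} = y_n + z·[1/8·y_n + 7/8·y_{n+1}] ⇒ (1 − 7/8z)y_{n+1} = (1 + 1/8z)y_n
  Hence R(z) = (1 + 1/8z)/(1 − 7/8z).

Need |R(x)|<1, x<0.
x=-1.04: |R|=0.4555
x=-2: |R|=0.2727
x=-10: |R|=0.0256
x=-100: |R|=0.1299
θ=7/8≥1/2 ⇒ |1+1/8x|<|1−7/8x| ∀x<0 ⇒ unbounded interval.

interval (−∞, 0).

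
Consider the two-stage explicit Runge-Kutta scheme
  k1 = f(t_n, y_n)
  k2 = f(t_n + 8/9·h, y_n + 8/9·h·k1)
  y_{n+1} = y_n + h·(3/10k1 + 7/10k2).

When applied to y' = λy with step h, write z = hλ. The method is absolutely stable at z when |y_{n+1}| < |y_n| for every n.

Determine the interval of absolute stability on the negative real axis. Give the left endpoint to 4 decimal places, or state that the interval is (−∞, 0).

With y'=λy (z=hλ):
  k1=λy_n ⇒ h·k1=z·y_n;  k2=λ(1+8/9z)y_n ⇒ h·k2=z(1+8/9z)y_n
  y_{n+1}/y_n = 1 + 3/10z + 7/10z(1+8/9z) = 1 + z + 28/45z²
  so R(z) = 1 + z + 28/45z².

Solve |R(x)|<1 on ℝ⁻.
x=-0.9: |R|=0.6040
R=1: x+28/45x²=0 ⇒ x=−45/28=-1.6071; min R=1−1/(4·28/45)=0.5982>−1
Confirm numerically:
  x=-1.441: |R|=0.85103 <1
  x=-0.825: |R|=0.59850 <1
  x=-0.721: |R|=0.60246 <1
  x=-0.708: |R|=0.60390 <1
  x=-2.174: |R|=1.76679 >1
  x=-1.671: |R|=1.06639 >1
So |R|<1 on (-1.6071, 0).

z∈(-1.6071,0).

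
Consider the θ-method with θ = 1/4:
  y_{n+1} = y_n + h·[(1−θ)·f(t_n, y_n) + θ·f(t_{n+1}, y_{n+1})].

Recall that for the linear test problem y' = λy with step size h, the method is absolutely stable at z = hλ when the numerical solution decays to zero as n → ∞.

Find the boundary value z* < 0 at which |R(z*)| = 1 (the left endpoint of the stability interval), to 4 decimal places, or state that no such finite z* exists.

Set f=λy, z=hλ:
  y_{n+1} = y_n + z·[3/4·y_n + 1/4·y_{n+1}] ⇒ (1 − 1/4z)y_{n+1} = (1 + 3/4z)y_n
  Hence R(z) = (1 + 3/4z)/(1 − 1/4z).

Boundary: |R(x)|=1, x<0.
x=-0.64: |R|=0.4483
R=−1: 1+3/4x = −1+1/4x ⇒ -1/2x=2 ⇒ x=2/(-1/2)=-4.0000
Confirm numerically:
  x=-3.842: |R|=0.95970 <1
  x=-2.167: |R|=0.40555 <1
  x=-1.976: |R|=0.32262 <1
  x=-4.346: |R|=1.08291 >1
  x=-4.175: |R|=1.04281 >1
  x=-4.136: |R|=1.03343 >1
So |R|<1 on (-4.0000, 0).

z* = -4.0000.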